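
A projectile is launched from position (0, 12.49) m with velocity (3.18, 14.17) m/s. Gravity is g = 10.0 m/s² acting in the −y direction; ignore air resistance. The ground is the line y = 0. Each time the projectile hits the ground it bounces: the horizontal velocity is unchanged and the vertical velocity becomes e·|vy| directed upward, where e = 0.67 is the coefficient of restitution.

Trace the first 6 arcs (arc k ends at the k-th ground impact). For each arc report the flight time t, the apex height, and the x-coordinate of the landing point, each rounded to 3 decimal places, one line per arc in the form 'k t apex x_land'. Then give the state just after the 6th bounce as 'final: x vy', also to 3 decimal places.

Arc 1: start y=12.490, vy=14.170 → t=3.540, apex=22.529, x_land=11.256, impact vy=-21.227
  bounce: vy ← 0.67·21.227 = 14.222
Arc 2: start y=0.000, vy=14.222 → t=2.844, apex=10.113, x_land=20.302, impact vy=-14.222
  bounce: vy ← 0.67·14.222 = 9.529
Arc 3: start y=0.000, vy=9.529 → t=1.906, apex=4.540, x_land=26.362, impact vy=-9.529
  bounce: vy ← 0.67·9.529 = 6.384
Arc 4: start y=0.000, vy=6.384 → t=1.277, apex=2.038, x_land=30.422, impact vy=-6.384
  bounce: vy ← 0.67·6.384 = 4.277
Arc 5: start y=0.000, vy=4.277 → t=0.855, apex=0.915, x_land=33.143, impact vy=-4.277
  bounce: vy ← 0.67·4.277 = 2.866
Arc 6: start y=0.000, vy=2.866 → t=0.573, apex=0.411, x_land=34.966, impact vy=-2.866
  bounce: vy ← 0.67·2.866 = 1.920

1 3.540 22.529 11.256
2 2.844 10.113 20.302
3 1.906 4.540 26.362
4 1.277 2.038 30.422
5 0.855 0.915 33.143
6 0.573 0.411 34.966
final: 34.966 1.920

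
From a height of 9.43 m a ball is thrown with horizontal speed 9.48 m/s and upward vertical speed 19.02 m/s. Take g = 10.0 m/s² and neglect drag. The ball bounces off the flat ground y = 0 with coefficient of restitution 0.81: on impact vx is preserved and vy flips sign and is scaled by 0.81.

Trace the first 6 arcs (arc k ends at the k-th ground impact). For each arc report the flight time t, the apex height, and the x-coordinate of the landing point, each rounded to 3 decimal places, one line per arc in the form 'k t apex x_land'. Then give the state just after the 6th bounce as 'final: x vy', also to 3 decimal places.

Arc 1: start y=9.430, vy=19.020 → t=4.248, apex=27.518, x_land=40.271, impact vy=-23.460
  bounce: vy ← 0.81·23.460 = 19.002
Arc 2: start y=0.000, vy=19.002 → t=3.800, apex=18.055, x_land=76.299, impact vy=-19.002
  bounce: vy ← 0.81·19.002 = 15.392
Arc 3: start y=0.000, vy=15.392 → t=3.078, apex=11.846, x_land=105.483, impact vy=-15.392
  bounce: vy ← 0.81·15.392 = 12.467
Arc 4: start y=0.000, vy=12.467 → t=2.493, apex=7.772, x_land=129.121, impact vy=-12.467
  bounce: vy ← 0.81·12.467 = 10.099
Arc 5: start y=0.000, vy=10.099 → t=2.020, apex=5.099, x_land=148.268, impact vy=-10.099
  bounce: vy ← 0.81·10.099 = 8.180
Arc 6: start y=0.000, vy=8.180 → t=1.636, apex=3.346, x_land=163.777, impact vy=-8.180
  bounce: vy ← 0.81·8.180 = 6.626

1 4.248 27.518 40.271
2 3.800 18.055 76.299
3 3.078 11.846 105.483
4 2.493 7.772 129.121
5 2.020 5.099 148.268
6 1.636 3.346 163.777
final: 163.777 6.626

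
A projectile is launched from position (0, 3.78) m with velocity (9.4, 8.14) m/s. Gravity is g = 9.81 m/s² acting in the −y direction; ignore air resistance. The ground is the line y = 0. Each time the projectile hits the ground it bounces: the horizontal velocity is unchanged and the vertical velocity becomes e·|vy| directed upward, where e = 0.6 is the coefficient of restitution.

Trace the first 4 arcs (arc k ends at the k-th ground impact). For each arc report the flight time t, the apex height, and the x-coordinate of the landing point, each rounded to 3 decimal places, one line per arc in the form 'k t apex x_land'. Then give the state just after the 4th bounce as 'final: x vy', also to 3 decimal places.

1 2.038 7.157 19.155
2 1.450 2.577 32.780
3 0.870 0.928 40.956
4 0.522 0.334 45.861
final: 45.861 1.536

Arc 1: start y=3.780, vy=8.140 → t=2.038, apex=7.157, x_land=19.155, impact vy=-11.850
  bounce: vy ← 0.6·11.850 = 7.110
Arc 2: start y=0.000, vy=7.110 → t=1.450, apex=2.577, x_land=32.780, impact vy=-7.110
  bounce: vy ← 0.6·7.110 = 4.266
Arc 3: start y=0.000, vy=4.266 → t=0.870, apex=0.928, x_land=40.956, impact vy=-4.266
  bounce: vy ← 0.6·4.266 = 2.560
Arc 4: start y=0.000, vy=2.560 → t=0.522, apex=0.334, x_land=45.861, impact vy=-2.560
  bounce: vy ← 0.6·2.560 = 1.536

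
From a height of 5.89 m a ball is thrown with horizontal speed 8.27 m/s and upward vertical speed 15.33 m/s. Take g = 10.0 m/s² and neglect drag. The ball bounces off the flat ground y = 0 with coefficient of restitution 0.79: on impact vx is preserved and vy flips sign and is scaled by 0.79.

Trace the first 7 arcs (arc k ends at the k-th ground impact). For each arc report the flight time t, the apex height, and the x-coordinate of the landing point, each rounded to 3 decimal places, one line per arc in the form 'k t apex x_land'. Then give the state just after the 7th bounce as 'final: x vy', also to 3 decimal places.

Arc 1: start y=5.890, vy=15.330 → t=3.411, apex=17.640, x_land=28.212, impact vy=-18.783
  bounce: vy ← 0.79·18.783 = 14.839
Arc 2: start y=0.000, vy=14.839 → t=2.968, apex=11.009, x_land=52.755, impact vy=-14.839
  bounce: vy ← 0.79·14.839 = 11.723
Arc 3: start y=0.000, vy=11.723 → t=2.345, apex=6.871, x_land=72.144, impact vy=-11.723
  bounce: vy ← 0.79·11.723 = 9.261
Arc 4: start y=0.000, vy=9.261 → t=1.852, apex=4.288, x_land=87.462, impact vy=-9.261
  bounce: vy ← 0.79·9.261 = 7.316
Arc 5: start y=0.000, vy=7.316 → t=1.463, apex=2.676, x_land=99.562, impact vy=-7.316
  bounce: vy ← 0.79·7.316 = 5.780
Arc 6: start y=0.000, vy=5.780 → t=1.156, apex=1.670, x_land=109.122, impact vy=-5.780
  bounce: vy ← 0.79·5.780 = 4.566
Arc 7: start y=0.000, vy=4.566 → t=0.913, apex=1.042, x_land=116.674, impact vy=-4.566
  bounce: vy ← 0.79·4.566 = 3.607

1 3.411 17.640 28.212
2 2.968 11.009 52.755
3 2.345 6.871 72.144
4 1.852 4.288 87.462
5 1.463 2.676 99.562
6 1.156 1.670 109.122
7 0.913 1.042 116.674
final: 116.674 3.607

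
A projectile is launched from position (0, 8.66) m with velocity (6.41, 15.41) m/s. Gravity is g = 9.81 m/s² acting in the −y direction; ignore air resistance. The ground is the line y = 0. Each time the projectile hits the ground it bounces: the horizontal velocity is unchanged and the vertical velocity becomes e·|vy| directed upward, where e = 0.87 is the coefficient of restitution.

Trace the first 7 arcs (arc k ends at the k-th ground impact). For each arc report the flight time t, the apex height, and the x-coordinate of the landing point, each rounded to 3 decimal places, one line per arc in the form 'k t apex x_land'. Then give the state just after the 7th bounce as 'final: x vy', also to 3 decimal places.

1 3.628 20.763 23.257
2 3.580 15.716 46.205
3 3.115 11.895 66.169
4 2.710 9.004 83.538
5 2.357 6.815 98.649
6 2.051 5.158 111.796
7 1.784 3.904 123.234
final: 123.234 7.614

Arc 1: start y=8.660, vy=15.410 → t=3.628, apex=20.763, x_land=23.257, impact vy=-20.184
  bounce: vy ← 0.87·20.184 = 17.560
Arc 2: start y=0.000, vy=17.560 → t=3.580, apex=15.716, x_land=46.205, impact vy=-17.560
  bounce: vy ← 0.87·17.560 = 15.277
Arc 3: start y=0.000, vy=15.277 → t=3.115, apex=11.895, x_land=66.169, impact vy=-15.277
  bounce: vy ← 0.87·15.277 = 13.291
Arc 4: start y=0.000, vy=13.291 → t=2.710, apex=9.004, x_land=83.538, impact vy=-13.291
  bounce: vy ← 0.87·13.291 = 11.563
Arc 5: start y=0.000, vy=11.563 → t=2.357, apex=6.815, x_land=98.649, impact vy=-11.563
  bounce: vy ← 0.87·11.563 = 10.060
Arc 6: start y=0.000, vy=10.060 → t=2.051, apex=5.158, x_land=111.796, impact vy=-10.060
  bounce: vy ← 0.87·10.060 = 8.752
Arc 7: start y=0.000, vy=8.752 → t=1.784, apex=3.904, x_land=123.234, impact vy=-8.752
  bounce: vy ← 0.87·8.752 = 7.614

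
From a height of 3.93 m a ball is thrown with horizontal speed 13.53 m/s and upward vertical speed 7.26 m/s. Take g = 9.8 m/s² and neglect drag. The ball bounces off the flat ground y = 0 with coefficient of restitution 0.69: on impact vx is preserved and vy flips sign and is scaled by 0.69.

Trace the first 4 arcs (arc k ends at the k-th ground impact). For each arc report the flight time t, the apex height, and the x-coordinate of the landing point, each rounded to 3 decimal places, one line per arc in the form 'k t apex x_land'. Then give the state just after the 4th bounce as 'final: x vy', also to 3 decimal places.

Arc 1: start y=3.930, vy=7.260 → t=1.903, apex=6.619, x_land=25.749, impact vy=-11.390
  bounce: vy ← 0.69·11.390 = 7.859
Arc 2: start y=0.000, vy=7.859 → t=1.604, apex=3.151, x_land=47.450, impact vy=-7.859
  bounce: vy ← 0.69·7.859 = 5.423
Arc 3: start y=0.000, vy=5.423 → t=1.107, apex=1.500, x_land=62.423, impact vy=-5.423
  bounce: vy ← 0.69·5.423 = 3.742
Arc 4: start y=0.000, vy=3.742 → t=0.764, apex=0.714, x_land=72.755, impact vy=-3.742
  bounce: vy ← 0.69·3.742 = 2.582

1 1.903 6.619 25.749
2 1.604 3.151 47.450
3 1.107 1.500 62.423
4 0.764 0.714 72.755
final: 72.755 2.582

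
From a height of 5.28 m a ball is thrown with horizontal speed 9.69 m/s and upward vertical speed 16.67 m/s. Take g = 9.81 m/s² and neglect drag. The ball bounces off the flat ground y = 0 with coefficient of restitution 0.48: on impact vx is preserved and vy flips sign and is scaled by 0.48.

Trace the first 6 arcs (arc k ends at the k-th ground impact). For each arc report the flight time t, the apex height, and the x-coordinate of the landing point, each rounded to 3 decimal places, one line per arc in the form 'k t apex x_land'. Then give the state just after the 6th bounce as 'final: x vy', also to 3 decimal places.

1 3.690 19.444 35.759
2 1.911 4.480 54.280
3 0.917 1.032 63.170
4 0.440 0.238 67.437
5 0.211 0.055 69.485
6 0.101 0.013 70.468
final: 70.468 0.239

Arc 1: start y=5.280, vy=16.670 → t=3.690, apex=19.444, x_land=35.759, impact vy=-19.532
  bounce: vy ← 0.48·19.532 = 9.375
Arc 2: start y=0.000, vy=9.375 → t=1.911, apex=4.480, x_land=54.280, impact vy=-9.375
  bounce: vy ← 0.48·9.375 = 4.500
Arc 3: start y=0.000, vy=4.500 → t=0.917, apex=1.032, x_land=63.170, impact vy=-4.500
  bounce: vy ← 0.48·4.500 = 2.160
Arc 4: start y=0.000, vy=2.160 → t=0.440, apex=0.238, x_land=67.437, impact vy=-2.160
  bounce: vy ← 0.48·2.160 = 1.037
Arc 5: start y=0.000, vy=1.037 → t=0.211, apex=0.055, x_land=69.485, impact vy=-1.037
  bounce: vy ← 0.48·1.037 = 0.498
Arc 6: start y=0.000, vy=0.498 → t=0.101, apex=0.013, x_land=70.468, impact vy=-0.498
  bounce: vy ← 0.48·0.498 = 0.239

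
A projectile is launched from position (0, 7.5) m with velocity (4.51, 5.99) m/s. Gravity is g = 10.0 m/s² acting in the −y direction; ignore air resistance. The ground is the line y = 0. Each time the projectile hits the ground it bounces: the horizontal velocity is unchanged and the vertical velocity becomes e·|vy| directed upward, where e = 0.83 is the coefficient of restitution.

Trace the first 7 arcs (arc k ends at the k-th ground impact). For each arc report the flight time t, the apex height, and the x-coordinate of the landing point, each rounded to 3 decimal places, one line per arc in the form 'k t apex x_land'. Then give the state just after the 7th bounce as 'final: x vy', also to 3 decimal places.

1 1.962 9.294 8.850
2 2.263 6.403 19.057
3 1.878 4.411 27.529
4 1.559 3.039 34.561
5 1.294 2.093 40.397
6 1.074 1.442 45.241
7 0.891 0.993 49.262
final: 49.262 3.700

Arc 1: start y=7.500, vy=5.990 → t=1.962, apex=9.294, x_land=8.850, impact vy=-13.634
  bounce: vy ← 0.83·13.634 = 11.316
Arc 2: start y=0.000, vy=11.316 → t=2.263, apex=6.403, x_land=19.057, impact vy=-11.316
  bounce: vy ← 0.83·11.316 = 9.392
Arc 3: start y=0.000, vy=9.392 → t=1.878, apex=4.411, x_land=27.529, impact vy=-9.392
  bounce: vy ← 0.83·9.392 = 7.796
Arc 4: start y=0.000, vy=7.796 → t=1.559, apex=3.039, x_land=34.561, impact vy=-7.796
  bounce: vy ← 0.83·7.796 = 6.470
Arc 5: start y=0.000, vy=6.470 → t=1.294, apex=2.093, x_land=40.397, impact vy=-6.470
  bounce: vy ← 0.83·6.470 = 5.370
Arc 6: start y=0.000, vy=5.370 → t=1.074, apex=1.442, x_land=45.241, impact vy=-5.370
  bounce: vy ← 0.83·5.370 = 4.457
Arc 7: start y=0.000, vy=4.457 → t=0.891, apex=0.993, x_land=49.262, impact vy=-4.457
  bounce: vy ← 0.83·4.457 = 3.700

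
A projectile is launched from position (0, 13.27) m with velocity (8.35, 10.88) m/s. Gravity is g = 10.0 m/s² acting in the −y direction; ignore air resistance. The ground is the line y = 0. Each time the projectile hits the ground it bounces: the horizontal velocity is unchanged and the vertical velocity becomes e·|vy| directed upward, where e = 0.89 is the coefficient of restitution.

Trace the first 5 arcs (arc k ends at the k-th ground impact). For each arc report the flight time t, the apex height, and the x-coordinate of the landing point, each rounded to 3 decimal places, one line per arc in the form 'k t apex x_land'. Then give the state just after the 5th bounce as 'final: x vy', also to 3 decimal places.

1 3.047 19.189 25.443
2 3.487 15.199 54.559
3 3.103 12.039 80.473
4 2.762 9.536 103.537
5 2.458 7.554 124.063
final: 124.063 10.939

Arc 1: start y=13.270, vy=10.880 → t=3.047, apex=19.189, x_land=25.443, impact vy=-19.590
  bounce: vy ← 0.89·19.590 = 17.435
Arc 2: start y=0.000, vy=17.435 → t=3.487, apex=15.199, x_land=54.559, impact vy=-17.435
  bounce: vy ← 0.89·17.435 = 15.517
Arc 3: start y=0.000, vy=15.517 → t=3.103, apex=12.039, x_land=80.473, impact vy=-15.517
  bounce: vy ← 0.89·15.517 = 13.810
Arc 4: start y=0.000, vy=13.810 → t=2.762, apex=9.536, x_land=103.537, impact vy=-13.810
  bounce: vy ← 0.89·13.810 = 12.291
Arc 5: start y=0.000, vy=12.291 → t=2.458, apex=7.554, x_land=124.063, impact vy=-12.291
  bounce: vy ← 0.89·12.291 = 10.939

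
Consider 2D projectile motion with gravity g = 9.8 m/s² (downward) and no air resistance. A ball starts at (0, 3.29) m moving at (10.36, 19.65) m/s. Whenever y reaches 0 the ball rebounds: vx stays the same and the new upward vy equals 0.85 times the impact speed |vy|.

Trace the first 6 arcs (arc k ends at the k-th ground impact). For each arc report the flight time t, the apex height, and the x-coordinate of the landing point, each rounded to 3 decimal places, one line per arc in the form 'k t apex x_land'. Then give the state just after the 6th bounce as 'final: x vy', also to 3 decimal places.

Arc 1: start y=3.290, vy=19.650 → t=4.171, apex=22.990, x_land=43.213, impact vy=-21.227
  bounce: vy ← 0.85·21.227 = 18.043
Arc 2: start y=0.000, vy=18.043 → t=3.682, apex=16.610, x_land=81.362, impact vy=-18.043
  bounce: vy ← 0.85·18.043 = 15.337
Arc 3: start y=0.000, vy=15.337 → t=3.130, apex=12.001, x_land=113.789, impact vy=-15.337
  bounce: vy ← 0.85·15.337 = 13.036
Arc 4: start y=0.000, vy=13.036 → t=2.660, apex=8.671, x_land=141.351, impact vy=-13.036
  bounce: vy ← 0.85·13.036 = 11.081
Arc 5: start y=0.000, vy=11.081 → t=2.261, apex=6.265, x_land=164.779, impact vy=-11.081
  bounce: vy ← 0.85·11.081 = 9.419
Arc 6: start y=0.000, vy=9.419 → t=1.922, apex=4.526, x_land=184.693, impact vy=-9.419
  bounce: vy ← 0.85·9.419 = 8.006

1 4.171 22.990 43.213
2 3.682 16.610 81.362
3 3.130 12.001 113.789
4 2.660 8.671 141.351
5 2.261 6.265 164.779
6 1.922 4.526 184.693
final: 184.693 8.006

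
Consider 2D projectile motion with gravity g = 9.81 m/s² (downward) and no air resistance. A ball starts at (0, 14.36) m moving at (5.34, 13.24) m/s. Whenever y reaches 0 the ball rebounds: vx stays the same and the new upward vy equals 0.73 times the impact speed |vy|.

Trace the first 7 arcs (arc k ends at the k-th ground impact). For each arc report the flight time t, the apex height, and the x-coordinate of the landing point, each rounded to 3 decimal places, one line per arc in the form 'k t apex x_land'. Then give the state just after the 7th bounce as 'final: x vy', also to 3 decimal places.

Arc 1: start y=14.360, vy=13.240 → t=3.529, apex=23.295, x_land=18.844, impact vy=-21.379
  bounce: vy ← 0.73·21.379 = 15.606
Arc 2: start y=0.000, vy=15.606 → t=3.182, apex=12.414, x_land=35.835, impact vy=-15.606
  bounce: vy ← 0.73·15.606 = 11.393
Arc 3: start y=0.000, vy=11.393 → t=2.323, apex=6.615, x_land=48.238, impact vy=-11.393
  bounce: vy ← 0.73·11.393 = 8.317
Arc 4: start y=0.000, vy=8.317 → t=1.696, apex=3.525, x_land=57.292, impact vy=-8.317
  bounce: vy ← 0.73·8.317 = 6.071
Arc 5: start y=0.000, vy=6.071 → t=1.238, apex=1.879, x_land=63.901, impact vy=-6.071
  bounce: vy ← 0.73·6.071 = 4.432
Arc 6: start y=0.000, vy=4.432 → t=0.904, apex=1.001, x_land=68.726, impact vy=-4.432
  bounce: vy ← 0.73·4.432 = 3.235
Arc 7: start y=0.000, vy=3.235 → t=0.660, apex=0.533, x_land=72.249, impact vy=-3.235
  bounce: vy ← 0.73·3.235 = 2.362

1 3.529 23.295 18.844
2 3.182 12.414 35.835
3 2.323 6.615 48.238
4 1.696 3.525 57.292
5 1.238 1.879 63.901
6 0.904 1.001 68.726
7 0.660 0.533 72.249
final: 72.249 2.362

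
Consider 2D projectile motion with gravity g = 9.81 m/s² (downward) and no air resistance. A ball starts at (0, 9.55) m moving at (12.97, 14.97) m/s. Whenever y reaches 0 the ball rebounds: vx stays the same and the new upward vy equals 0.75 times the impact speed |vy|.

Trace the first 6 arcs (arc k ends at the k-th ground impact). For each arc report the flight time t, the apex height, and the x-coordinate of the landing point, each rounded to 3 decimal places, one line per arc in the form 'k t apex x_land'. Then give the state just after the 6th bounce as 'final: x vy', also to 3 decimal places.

Arc 1: start y=9.550, vy=14.970 → t=3.594, apex=20.972, x_land=46.611, impact vy=-20.285
  bounce: vy ← 0.75·20.285 = 15.214
Arc 2: start y=0.000, vy=15.214 → t=3.102, apex=11.797, x_land=86.839, impact vy=-15.214
  bounce: vy ← 0.75·15.214 = 11.410
Arc 3: start y=0.000, vy=11.410 → t=2.326, apex=6.636, x_land=117.011, impact vy=-11.410
  bounce: vy ← 0.75·11.410 = 8.558
Arc 4: start y=0.000, vy=8.558 → t=1.745, apex=3.733, x_land=139.639, impact vy=-8.558
  bounce: vy ← 0.75·8.558 = 6.418
Arc 5: start y=0.000, vy=6.418 → t=1.309, apex=2.100, x_land=156.610, impact vy=-6.418
  bounce: vy ← 0.75·6.418 = 4.814
Arc 6: start y=0.000, vy=4.814 → t=0.981, apex=1.181, x_land=169.339, impact vy=-4.814
  bounce: vy ← 0.75·4.814 = 3.610

1 3.594 20.972 46.611
2 3.102 11.797 86.839
3 2.326 6.636 117.011
4 1.745 3.733 139.639
5 1.309 2.100 156.610
6 0.981 1.181 169.339
final: 169.339 3.610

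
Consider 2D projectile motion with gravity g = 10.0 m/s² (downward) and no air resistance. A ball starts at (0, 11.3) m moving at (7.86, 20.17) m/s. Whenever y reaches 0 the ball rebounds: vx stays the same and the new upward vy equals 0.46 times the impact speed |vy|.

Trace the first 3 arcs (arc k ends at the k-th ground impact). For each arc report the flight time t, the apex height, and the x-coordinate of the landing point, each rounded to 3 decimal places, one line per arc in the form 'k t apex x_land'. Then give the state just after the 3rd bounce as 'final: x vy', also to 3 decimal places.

1 4.533 31.641 35.626
2 2.314 6.695 53.817
3 1.065 1.417 62.185
final: 62.185 2.449

Arc 1: start y=11.300, vy=20.170 → t=4.533, apex=31.641, x_land=35.626, impact vy=-25.156
  bounce: vy ← 0.46·25.156 = 11.572
Arc 2: start y=0.000, vy=11.572 → t=2.314, apex=6.695, x_land=53.817, impact vy=-11.572
  bounce: vy ← 0.46·11.572 = 5.323
Arc 3: start y=0.000, vy=5.323 → t=1.065, apex=1.417, x_land=62.185, impact vy=-5.323
  bounce: vy ← 0.46·5.323 = 2.449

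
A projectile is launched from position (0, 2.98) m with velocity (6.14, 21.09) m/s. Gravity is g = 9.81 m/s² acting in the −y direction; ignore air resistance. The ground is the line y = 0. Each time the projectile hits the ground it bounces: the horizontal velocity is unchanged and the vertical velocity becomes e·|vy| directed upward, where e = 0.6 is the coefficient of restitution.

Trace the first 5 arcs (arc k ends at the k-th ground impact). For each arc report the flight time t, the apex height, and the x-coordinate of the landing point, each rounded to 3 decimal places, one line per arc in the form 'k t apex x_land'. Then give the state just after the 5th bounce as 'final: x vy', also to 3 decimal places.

1 4.437 25.650 27.241
2 2.744 9.234 44.090
3 1.646 3.324 54.199
4 0.988 1.197 60.265
5 0.593 0.431 63.904
final: 63.904 1.744

Arc 1: start y=2.980, vy=21.090 → t=4.437, apex=25.650, x_land=27.241, impact vy=-22.433
  bounce: vy ← 0.6·22.433 = 13.460
Arc 2: start y=0.000, vy=13.460 → t=2.744, apex=9.234, x_land=44.090, impact vy=-13.460
  bounce: vy ← 0.6·13.460 = 8.076
Arc 3: start y=0.000, vy=8.076 → t=1.646, apex=3.324, x_land=54.199, impact vy=-8.076
  bounce: vy ← 0.6·8.076 = 4.846
Arc 4: start y=0.000, vy=4.846 → t=0.988, apex=1.197, x_land=60.265, impact vy=-4.846
  bounce: vy ← 0.6·4.846 = 2.907
Arc 5: start y=0.000, vy=2.907 → t=0.593, apex=0.431, x_land=63.904, impact vy=-2.907
  bounce: vy ← 0.6·2.907 = 1.744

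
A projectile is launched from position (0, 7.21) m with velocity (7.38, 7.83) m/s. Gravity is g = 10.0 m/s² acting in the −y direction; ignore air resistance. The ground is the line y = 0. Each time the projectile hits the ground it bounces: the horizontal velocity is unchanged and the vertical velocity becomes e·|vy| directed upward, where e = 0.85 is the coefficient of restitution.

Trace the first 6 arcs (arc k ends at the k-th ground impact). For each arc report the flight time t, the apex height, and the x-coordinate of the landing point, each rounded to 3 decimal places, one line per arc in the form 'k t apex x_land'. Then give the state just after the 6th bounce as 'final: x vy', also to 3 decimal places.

1 2.217 10.275 16.358
2 2.437 7.424 34.344
3 2.071 5.364 49.631
4 1.761 3.875 62.626
5 1.497 2.800 73.671
6 1.272 2.023 83.059
final: 83.059 5.407

Arc 1: start y=7.210, vy=7.830 → t=2.217, apex=10.275, x_land=16.358, impact vy=-14.336
  bounce: vy ← 0.85·14.336 = 12.185
Arc 2: start y=0.000, vy=12.185 → t=2.437, apex=7.424, x_land=34.344, impact vy=-12.185
  bounce: vy ← 0.85·12.185 = 10.357
Arc 3: start y=0.000, vy=10.357 → t=2.071, apex=5.364, x_land=49.631, impact vy=-10.357
  bounce: vy ← 0.85·10.357 = 8.804
Arc 4: start y=0.000, vy=8.804 → t=1.761, apex=3.875, x_land=62.626, impact vy=-8.804
  bounce: vy ← 0.85·8.804 = 7.483
Arc 5: start y=0.000, vy=7.483 → t=1.497, apex=2.800, x_land=73.671, impact vy=-7.483
  bounce: vy ← 0.85·7.483 = 6.361
Arc 6: start y=0.000, vy=6.361 → t=1.272, apex=2.023, x_land=83.059, impact vy=-6.361
  bounce: vy ← 0.85·6.361 = 5.407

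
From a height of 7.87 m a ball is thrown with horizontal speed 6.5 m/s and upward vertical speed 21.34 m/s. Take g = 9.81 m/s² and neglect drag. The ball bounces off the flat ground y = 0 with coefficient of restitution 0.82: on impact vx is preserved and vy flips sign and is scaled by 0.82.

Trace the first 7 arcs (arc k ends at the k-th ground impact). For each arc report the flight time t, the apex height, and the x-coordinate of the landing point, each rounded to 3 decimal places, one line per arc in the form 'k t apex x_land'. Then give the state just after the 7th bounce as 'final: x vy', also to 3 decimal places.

1 4.693 31.081 30.502
2 4.128 20.899 57.336
3 3.385 14.052 79.339
4 2.776 9.449 97.383
5 2.276 6.353 112.178
6 1.866 4.272 124.310
7 1.531 2.872 134.259
final: 134.259 6.156

Arc 1: start y=7.870, vy=21.340 → t=4.693, apex=31.081, x_land=30.502, impact vy=-24.694
  bounce: vy ← 0.82·24.694 = 20.249
Arc 2: start y=0.000, vy=20.249 → t=4.128, apex=20.899, x_land=57.336, impact vy=-20.249
  bounce: vy ← 0.82·20.249 = 16.604
Arc 3: start y=0.000, vy=16.604 → t=3.385, apex=14.052, x_land=79.339, impact vy=-16.604
  bounce: vy ← 0.82·16.604 = 13.616
Arc 4: start y=0.000, vy=13.616 → t=2.776, apex=9.449, x_land=97.383, impact vy=-13.616
  bounce: vy ← 0.82·13.616 = 11.165
Arc 5: start y=0.000, vy=11.165 → t=2.276, apex=6.353, x_land=112.178, impact vy=-11.165
  bounce: vy ← 0.82·11.165 = 9.155
Arc 6: start y=0.000, vy=9.155 → t=1.866, apex=4.272, x_land=124.310, impact vy=-9.155
  bounce: vy ← 0.82·9.155 = 7.507
Arc 7: start y=0.000, vy=7.507 → t=1.531, apex=2.872, x_land=134.259, impact vy=-7.507
  bounce: vy ← 0.82·7.507 = 6.156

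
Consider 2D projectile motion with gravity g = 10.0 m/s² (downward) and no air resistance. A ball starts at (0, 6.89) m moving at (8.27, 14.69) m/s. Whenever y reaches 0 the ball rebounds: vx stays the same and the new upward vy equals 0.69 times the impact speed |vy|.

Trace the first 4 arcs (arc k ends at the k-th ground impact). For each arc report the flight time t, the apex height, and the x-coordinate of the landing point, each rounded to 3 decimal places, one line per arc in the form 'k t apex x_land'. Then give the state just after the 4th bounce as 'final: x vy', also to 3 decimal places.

Arc 1: start y=6.890, vy=14.690 → t=3.349, apex=17.680, x_land=27.700, impact vy=-18.804
  bounce: vy ← 0.69·18.804 = 12.975
Arc 2: start y=0.000, vy=12.975 → t=2.595, apex=8.417, x_land=49.160, impact vy=-12.975
  bounce: vy ← 0.69·12.975 = 8.953
Arc 3: start y=0.000, vy=8.953 → t=1.791, apex=4.008, x_land=63.968, impact vy=-8.953
  bounce: vy ← 0.69·8.953 = 6.177
Arc 4: start y=0.000, vy=6.177 → t=1.235, apex=1.908, x_land=74.185, impact vy=-6.177
  bounce: vy ← 0.69·6.177 = 4.262

1 3.349 17.680 27.700
2 2.595 8.417 49.160
3 1.791 4.008 63.968
4 1.235 1.908 74.185
final: 74.185 4.262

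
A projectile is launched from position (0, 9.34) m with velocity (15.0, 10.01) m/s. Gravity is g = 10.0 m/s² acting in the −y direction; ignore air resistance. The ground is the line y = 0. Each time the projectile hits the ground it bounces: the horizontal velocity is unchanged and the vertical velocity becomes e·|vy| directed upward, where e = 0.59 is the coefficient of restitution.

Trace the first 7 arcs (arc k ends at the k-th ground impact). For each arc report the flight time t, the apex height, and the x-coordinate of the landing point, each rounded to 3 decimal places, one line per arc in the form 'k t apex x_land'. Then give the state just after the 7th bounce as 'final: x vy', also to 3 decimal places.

Arc 1: start y=9.340, vy=10.010 → t=2.695, apex=14.350, x_land=40.427, impact vy=-16.941
  bounce: vy ← 0.59·16.941 = 9.995
Arc 2: start y=0.000, vy=9.995 → t=1.999, apex=4.995, x_land=70.412, impact vy=-9.995
  bounce: vy ← 0.59·9.995 = 5.897
Arc 3: start y=0.000, vy=5.897 → t=1.179, apex=1.739, x_land=88.104, impact vy=-5.897
  bounce: vy ← 0.59·5.897 = 3.479
Arc 4: start y=0.000, vy=3.479 → t=0.696, apex=0.605, x_land=98.542, impact vy=-3.479
  bounce: vy ← 0.59·3.479 = 2.053
Arc 5: start y=0.000, vy=2.053 → t=0.411, apex=0.211, x_land=104.700, impact vy=-2.053
  bounce: vy ← 0.59·2.053 = 1.211
Arc 6: start y=0.000, vy=1.211 → t=0.242, apex=0.073, x_land=108.334, impact vy=-1.211
  bounce: vy ← 0.59·1.211 = 0.715
Arc 7: start y=0.000, vy=0.715 → t=0.143, apex=0.026, x_land=110.478, impact vy=-0.715
  bounce: vy ← 0.59·0.715 = 0.422

1 2.695 14.350 40.427
2 1.999 4.995 70.412
3 1.179 1.739 88.104
4 0.696 0.605 98.542
5 0.411 0.211 104.700
6 0.242 0.073 108.334
7 0.143 0.026 110.478
final: 110.478 0.422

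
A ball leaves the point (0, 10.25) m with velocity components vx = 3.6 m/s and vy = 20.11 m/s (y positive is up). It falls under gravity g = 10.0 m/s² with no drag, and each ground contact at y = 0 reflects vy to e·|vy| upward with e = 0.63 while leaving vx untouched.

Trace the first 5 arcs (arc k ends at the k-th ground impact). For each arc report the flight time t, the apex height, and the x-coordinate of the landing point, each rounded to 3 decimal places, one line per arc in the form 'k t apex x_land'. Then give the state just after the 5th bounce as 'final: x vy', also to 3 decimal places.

Arc 1: start y=10.250, vy=20.110 → t=4.480, apex=30.471, x_land=16.127, impact vy=-24.686
  bounce: vy ← 0.63·24.686 = 15.552
Arc 2: start y=0.000, vy=15.552 → t=3.110, apex=12.094, x_land=27.324, impact vy=-15.552
  bounce: vy ← 0.63·15.552 = 9.798
Arc 3: start y=0.000, vy=9.798 → t=1.960, apex=4.800, x_land=34.379, impact vy=-9.798
  bounce: vy ← 0.63·9.798 = 6.173
Arc 4: start y=0.000, vy=6.173 → t=1.235, apex=1.905, x_land=38.823, impact vy=-6.173
  bounce: vy ← 0.63·6.173 = 3.889
Arc 5: start y=0.000, vy=3.889 → t=0.778, apex=0.756, x_land=41.623, impact vy=-3.889
  bounce: vy ← 0.63·3.889 = 2.450

1 4.480 30.471 16.127
2 3.110 12.094 27.324
3 1.960 4.800 34.379
4 1.235 1.905 38.823
5 0.778 0.756 41.623
final: 41.623 2.450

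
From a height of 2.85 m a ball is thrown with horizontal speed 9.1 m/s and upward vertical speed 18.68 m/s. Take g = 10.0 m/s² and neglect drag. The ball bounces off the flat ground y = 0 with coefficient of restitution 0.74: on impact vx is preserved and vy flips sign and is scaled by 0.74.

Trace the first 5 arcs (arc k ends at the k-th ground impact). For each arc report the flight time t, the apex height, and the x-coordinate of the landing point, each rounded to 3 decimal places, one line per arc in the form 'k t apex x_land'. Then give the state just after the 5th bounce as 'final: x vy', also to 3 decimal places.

1 3.883 20.297 35.333
2 2.982 11.115 62.469
3 2.207 6.086 82.549
4 1.633 3.333 97.408
5 1.208 1.825 108.404
final: 108.404 4.471

Arc 1: start y=2.850, vy=18.680 → t=3.883, apex=20.297, x_land=35.333, impact vy=-20.148
  bounce: vy ← 0.74·20.148 = 14.910
Arc 2: start y=0.000, vy=14.910 → t=2.982, apex=11.115, x_land=62.469, impact vy=-14.910
  bounce: vy ← 0.74·14.910 = 11.033
Arc 3: start y=0.000, vy=11.033 → t=2.207, apex=6.086, x_land=82.549, impact vy=-11.033
  bounce: vy ← 0.74·11.033 = 8.164
Arc 4: start y=0.000, vy=8.164 → t=1.633, apex=3.333, x_land=97.408, impact vy=-8.164
  bounce: vy ← 0.74·8.164 = 6.042
Arc 5: start y=0.000, vy=6.042 → t=1.208, apex=1.825, x_land=108.404, impact vy=-6.042
  bounce: vy ← 0.74·6.042 = 4.471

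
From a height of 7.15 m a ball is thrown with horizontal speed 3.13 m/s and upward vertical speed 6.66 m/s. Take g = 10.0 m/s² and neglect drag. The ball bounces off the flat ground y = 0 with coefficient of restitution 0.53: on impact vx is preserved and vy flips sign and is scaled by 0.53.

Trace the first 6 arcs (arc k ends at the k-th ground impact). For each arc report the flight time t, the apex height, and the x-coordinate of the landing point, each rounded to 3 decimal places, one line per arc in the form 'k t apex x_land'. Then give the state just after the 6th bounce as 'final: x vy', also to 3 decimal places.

Arc 1: start y=7.150, vy=6.660 → t=2.035, apex=9.368, x_land=6.369, impact vy=-13.688
  bounce: vy ← 0.53·13.688 = 7.255
Arc 2: start y=0.000, vy=7.255 → t=1.451, apex=2.631, x_land=10.910, impact vy=-7.255
  bounce: vy ← 0.53·7.255 = 3.845
Arc 3: start y=0.000, vy=3.845 → t=0.769, apex=0.739, x_land=13.317, impact vy=-3.845
  bounce: vy ← 0.53·3.845 = 2.038
Arc 4: start y=0.000, vy=2.038 → t=0.408, apex=0.208, x_land=14.593, impact vy=-2.038
  bounce: vy ← 0.53·2.038 = 1.080
Arc 5: start y=0.000, vy=1.080 → t=0.216, apex=0.058, x_land=15.269, impact vy=-1.080
  bounce: vy ← 0.53·1.080 = 0.572
Arc 6: start y=0.000, vy=0.572 → t=0.114, apex=0.016, x_land=15.627, impact vy=-0.572
  bounce: vy ← 0.53·0.572 = 0.303

1 2.035 9.368 6.369
2 1.451 2.631 10.910
3 0.769 0.739 13.317
4 0.408 0.208 14.593
5 0.216 0.058 15.269
6 0.114 0.016 15.627
final: 15.627 0.303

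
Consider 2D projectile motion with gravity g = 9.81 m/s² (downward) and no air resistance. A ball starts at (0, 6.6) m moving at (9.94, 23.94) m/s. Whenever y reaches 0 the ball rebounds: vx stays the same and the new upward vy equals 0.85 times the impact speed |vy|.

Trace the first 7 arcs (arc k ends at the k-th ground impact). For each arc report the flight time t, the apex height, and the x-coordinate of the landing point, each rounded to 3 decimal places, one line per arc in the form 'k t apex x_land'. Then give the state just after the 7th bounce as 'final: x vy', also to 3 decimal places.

1 5.142 35.811 51.115
2 4.593 25.874 96.774
3 3.904 18.694 135.584
4 3.319 13.506 168.573
5 2.821 9.758 196.613
6 2.398 7.050 220.447
7 2.038 5.094 240.706
final: 240.706 8.498

Arc 1: start y=6.600, vy=23.940 → t=5.142, apex=35.811, x_land=51.115, impact vy=-26.507
  bounce: vy ← 0.85·26.507 = 22.531
Arc 2: start y=0.000, vy=22.531 → t=4.593, apex=25.874, x_land=96.774, impact vy=-22.531
  bounce: vy ← 0.85·22.531 = 19.151
Arc 3: start y=0.000, vy=19.151 → t=3.904, apex=18.694, x_land=135.584, impact vy=-19.151
  bounce: vy ← 0.85·19.151 = 16.279
Arc 4: start y=0.000, vy=16.279 → t=3.319, apex=13.506, x_land=168.573, impact vy=-16.279
  bounce: vy ← 0.85·16.279 = 13.837
Arc 5: start y=0.000, vy=13.837 → t=2.821, apex=9.758, x_land=196.613, impact vy=-13.837
  bounce: vy ← 0.85·13.837 = 11.761
Arc 6: start y=0.000, vy=11.761 → t=2.398, apex=7.050, x_land=220.447, impact vy=-11.761
  bounce: vy ← 0.85·11.761 = 9.997
Arc 7: start y=0.000, vy=9.997 → t=2.038, apex=5.094, x_land=240.706, impact vy=-9.997
  bounce: vy ← 0.85·9.997 = 8.498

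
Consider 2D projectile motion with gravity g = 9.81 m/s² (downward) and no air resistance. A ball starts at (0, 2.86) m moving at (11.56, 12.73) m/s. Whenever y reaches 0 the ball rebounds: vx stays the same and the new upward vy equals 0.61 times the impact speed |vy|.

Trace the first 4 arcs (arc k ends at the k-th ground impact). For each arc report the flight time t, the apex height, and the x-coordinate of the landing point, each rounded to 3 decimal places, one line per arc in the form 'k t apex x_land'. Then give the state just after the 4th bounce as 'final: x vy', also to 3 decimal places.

Arc 1: start y=2.860, vy=12.730 → t=2.803, apex=11.120, x_land=32.406, impact vy=-14.770
  bounce: vy ← 0.61·14.770 = 9.010
Arc 2: start y=0.000, vy=9.010 → t=1.837, apex=4.138, x_land=53.641, impact vy=-9.010
  bounce: vy ← 0.61·9.010 = 5.496
Arc 3: start y=0.000, vy=5.496 → t=1.121, apex=1.540, x_land=66.594, impact vy=-5.496
  bounce: vy ← 0.61·5.496 = 3.353
Arc 4: start y=0.000, vy=3.353 → t=0.684, apex=0.573, x_land=74.495, impact vy=-3.353
  bounce: vy ← 0.61·3.353 = 2.045

1 2.803 11.120 32.406
2 1.837 4.138 53.641
3 1.121 1.540 66.594
4 0.684 0.573 74.495
final: 74.495 2.045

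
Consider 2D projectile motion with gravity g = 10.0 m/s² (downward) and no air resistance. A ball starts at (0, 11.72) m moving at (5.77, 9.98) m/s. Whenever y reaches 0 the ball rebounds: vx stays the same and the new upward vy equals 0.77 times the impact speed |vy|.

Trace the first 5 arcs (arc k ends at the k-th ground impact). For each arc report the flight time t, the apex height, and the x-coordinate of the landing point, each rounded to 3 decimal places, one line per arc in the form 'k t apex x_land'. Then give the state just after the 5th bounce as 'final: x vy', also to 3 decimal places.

1 2.826 16.700 16.304
2 2.814 9.901 32.543
3 2.167 5.871 45.047
4 1.669 3.481 54.676
5 1.285 2.064 62.089
final: 62.089 4.947

Arc 1: start y=11.720, vy=9.980 → t=2.826, apex=16.700, x_land=16.304, impact vy=-18.276
  bounce: vy ← 0.77·18.276 = 14.072
Arc 2: start y=0.000, vy=14.072 → t=2.814, apex=9.901, x_land=32.543, impact vy=-14.072
  bounce: vy ← 0.77·14.072 = 10.836
Arc 3: start y=0.000, vy=10.836 → t=2.167, apex=5.871, x_land=45.047, impact vy=-10.836
  bounce: vy ← 0.77·10.836 = 8.343
Arc 4: start y=0.000, vy=8.343 → t=1.669, apex=3.481, x_land=54.676, impact vy=-8.343
  bounce: vy ← 0.77·8.343 = 6.424
Arc 5: start y=0.000, vy=6.424 → t=1.285, apex=2.064, x_land=62.089, impact vy=-6.424
  bounce: vy ← 0.77·6.424 = 4.947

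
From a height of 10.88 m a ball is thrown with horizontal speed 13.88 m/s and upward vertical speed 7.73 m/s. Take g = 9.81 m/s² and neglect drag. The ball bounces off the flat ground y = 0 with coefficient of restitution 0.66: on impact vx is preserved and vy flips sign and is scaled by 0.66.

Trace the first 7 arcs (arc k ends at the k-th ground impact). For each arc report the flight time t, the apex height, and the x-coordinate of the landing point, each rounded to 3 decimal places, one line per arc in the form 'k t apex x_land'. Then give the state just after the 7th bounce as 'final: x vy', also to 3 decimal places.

Arc 1: start y=10.880, vy=7.730 → t=2.473, apex=13.926, x_land=34.324, impact vy=-16.529
  bounce: vy ← 0.66·16.529 = 10.909
Arc 2: start y=0.000, vy=10.909 → t=2.224, apex=6.066, x_land=65.195, impact vy=-10.909
  bounce: vy ← 0.66·10.909 = 7.200
Arc 3: start y=0.000, vy=7.200 → t=1.468, apex=2.642, x_land=85.570, impact vy=-7.200
  bounce: vy ← 0.66·7.200 = 4.752
Arc 4: start y=0.000, vy=4.752 → t=0.969, apex=1.151, x_land=99.017, impact vy=-4.752
  bounce: vy ← 0.66·4.752 = 3.136
Arc 5: start y=0.000, vy=3.136 → t=0.639, apex=0.501, x_land=107.892, impact vy=-3.136
  bounce: vy ← 0.66·3.136 = 2.070
Arc 6: start y=0.000, vy=2.070 → t=0.422, apex=0.218, x_land=113.750, impact vy=-2.070
  bounce: vy ← 0.66·2.070 = 1.366
Arc 7: start y=0.000, vy=1.366 → t=0.279, apex=0.095, x_land=117.616, impact vy=-1.366
  bounce: vy ← 0.66·1.366 = 0.902

1 2.473 13.926 34.324
2 2.224 6.066 65.195
3 1.468 2.642 85.570
4 0.969 1.151 99.017
5 0.639 0.501 107.892
6 0.422 0.218 113.750
7 0.279 0.095 117.616
final: 117.616 0.902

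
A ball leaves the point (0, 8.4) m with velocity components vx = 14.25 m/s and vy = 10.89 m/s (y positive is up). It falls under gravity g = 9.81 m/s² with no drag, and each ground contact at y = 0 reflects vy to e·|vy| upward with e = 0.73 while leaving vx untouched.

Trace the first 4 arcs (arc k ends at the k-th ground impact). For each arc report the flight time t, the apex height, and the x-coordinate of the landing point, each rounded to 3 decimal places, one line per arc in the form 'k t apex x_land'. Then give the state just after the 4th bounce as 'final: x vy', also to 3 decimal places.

Arc 1: start y=8.400, vy=10.890 → t=2.826, apex=14.444, x_land=40.273, impact vy=-16.834
  bounce: vy ← 0.73·16.834 = 12.289
Arc 2: start y=0.000, vy=12.289 → t=2.505, apex=7.697, x_land=75.975, impact vy=-12.289
  bounce: vy ← 0.73·12.289 = 8.971
Arc 3: start y=0.000, vy=8.971 → t=1.829, apex=4.102, x_land=102.038, impact vy=-8.971
  bounce: vy ← 0.73·8.971 = 6.549
Arc 4: start y=0.000, vy=6.549 → t=1.335, apex=2.186, x_land=121.064, impact vy=-6.549
  bounce: vy ← 0.73·6.549 = 4.781

1 2.826 14.444 40.273
2 2.505 7.697 75.975
3 1.829 4.102 102.038
4 1.335 2.186 121.064
final: 121.064 4.781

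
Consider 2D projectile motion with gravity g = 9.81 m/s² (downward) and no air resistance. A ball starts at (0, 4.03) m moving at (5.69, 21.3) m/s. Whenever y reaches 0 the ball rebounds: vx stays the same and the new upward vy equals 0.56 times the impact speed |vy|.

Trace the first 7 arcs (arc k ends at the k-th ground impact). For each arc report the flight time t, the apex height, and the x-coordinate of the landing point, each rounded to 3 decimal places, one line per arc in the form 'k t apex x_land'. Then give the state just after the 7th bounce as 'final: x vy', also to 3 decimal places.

1 4.524 27.154 25.742
2 2.635 8.515 40.737
3 1.476 2.670 49.133
4 0.826 0.837 53.836
5 0.463 0.263 56.469
6 0.259 0.082 57.943
7 0.145 0.026 58.769
final: 58.769 0.399

Arc 1: start y=4.030, vy=21.300 → t=4.524, apex=27.154, x_land=25.742, impact vy=-23.082
  bounce: vy ← 0.56·23.082 = 12.926
Arc 2: start y=0.000, vy=12.926 → t=2.635, apex=8.515, x_land=40.737, impact vy=-12.926
  bounce: vy ← 0.56·12.926 = 7.238
Arc 3: start y=0.000, vy=7.238 → t=1.476, apex=2.670, x_land=49.133, impact vy=-7.238
  bounce: vy ← 0.56·7.238 = 4.053
Arc 4: start y=0.000, vy=4.053 → t=0.826, apex=0.837, x_land=53.836, impact vy=-4.053
  bounce: vy ← 0.56·4.053 = 2.270
Arc 5: start y=0.000, vy=2.270 → t=0.463, apex=0.263, x_land=56.469, impact vy=-2.270
  bounce: vy ← 0.56·2.270 = 1.271
Arc 6: start y=0.000, vy=1.271 → t=0.259, apex=0.082, x_land=57.943, impact vy=-1.271
  bounce: vy ← 0.56·1.271 = 0.712
Arc 7: start y=0.000, vy=0.712 → t=0.145, apex=0.026, x_land=58.769, impact vy=-0.712
  bounce: vy ← 0.56·0.712 = 0.399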